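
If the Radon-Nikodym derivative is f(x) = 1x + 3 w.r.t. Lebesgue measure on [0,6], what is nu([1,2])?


nu(A) = integral_A (dnu/dmu) dmu = integral_1^2 (1x + 3) dx
Step 1: Antiderivative F(x) = (1/2)x^2 + 3x
Step 2: F(2) = (1/2)*2^2 + 3*2 = 2 + 6 = 8
Step 3: F(1) = (1/2)*1^2 + 3*1 = 0.5 + 3 = 3.5
Step 4: nu([1,2]) = F(2) - F(1) = 8 - 3.5 = 4.5


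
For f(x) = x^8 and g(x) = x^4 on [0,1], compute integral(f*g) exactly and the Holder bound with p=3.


Step 1: Exact integral of f*g = integral(x^12, 0, 1) = 1/13
     = 0.076923
Step 2: Holder bound with p=3, q=1.5:
  ||f||_p = (integral x^24 dx)^(1/3) = (1/25)^(1/3) = 0.341995
  ||g||_q = (integral x^6 dx)^(1/1.5) = (1/7)^(1/1.5) = 0.273276
Step 3: Holder bound = ||f||_p * ||g||_q = 0.341995 * 0.273276 = 0.093459
Verification: 0.076923 <= 0.093459 (Holder holds)


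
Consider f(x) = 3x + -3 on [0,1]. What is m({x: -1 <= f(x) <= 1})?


f^(-1)([-1, 1]) = {x : -1 <= 3x + -3 <= 1}
Solving: (-1 - -3)/3 <= x <= (1 - -3)/3
= [0.666667, 1.333333]
Intersecting with [0,1]: [0.666667, 1]
Measure = 1 - 0.666667 = 0.333333


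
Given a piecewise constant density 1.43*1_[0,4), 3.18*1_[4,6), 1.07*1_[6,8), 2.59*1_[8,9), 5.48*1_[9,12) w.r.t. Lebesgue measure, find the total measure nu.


Integrate each piece of the Radon-Nikodym derivative:
Step 1: integral_0^4 1.43 dx = 1.43*(4-0) = 1.43*4 = 5.72
Step 2: integral_4^6 3.18 dx = 3.18*(6-4) = 3.18*2 = 6.36
Step 3: integral_6^8 1.07 dx = 1.07*(8-6) = 1.07*2 = 2.14
Step 4: integral_8^9 2.59 dx = 2.59*(9-8) = 2.59*1 = 2.59
Step 5: integral_9^12 5.48 dx = 5.48*(12-9) = 5.48*3 = 16.44
Total: 5.72 + 6.36 + 2.14 + 2.59 + 16.44 = 33.25


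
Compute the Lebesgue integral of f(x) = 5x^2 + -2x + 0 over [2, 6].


The Lebesgue integral of a Riemann-integrable function agrees with the Riemann integral.
Antiderivative F(x) = (5/3)x^3 + (-2/2)x^2 + 0x
F(6) = (5/3)*6^3 + (-2/2)*6^2 + 0*6
     = (5/3)*216 + (-2/2)*36 + 0*6
     = 360 + -36 + 0
     = 324
F(2) = 9.333333
Integral = F(6) - F(2) = 324 - 9.333333 = 314.666667


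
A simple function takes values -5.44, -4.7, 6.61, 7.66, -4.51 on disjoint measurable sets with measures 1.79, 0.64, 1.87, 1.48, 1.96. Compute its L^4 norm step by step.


Step 1: Compute |f_i|^4 for each value:
  |-5.44|^4 = 875.781161
  |-4.7|^4 = 487.9681
  |6.61|^4 = 1908.999602
  |7.66|^4 = 3442.826035
  |-4.51|^4 = 413.719668
Step 2: Multiply by measures and sum:
  875.781161 * 1.79 = 1567.648278
  487.9681 * 0.64 = 312.299584
  1908.999602 * 1.87 = 3569.829257
  3442.826035 * 1.48 = 5095.382532
  413.719668 * 1.96 = 810.890549
Sum = 1567.648278 + 312.299584 + 3569.829257 + 5095.382532 + 810.890549 = 11356.0502
Step 3: Take the p-th root:
||f||_4 = (11356.0502)^(1/4) = 10.323021


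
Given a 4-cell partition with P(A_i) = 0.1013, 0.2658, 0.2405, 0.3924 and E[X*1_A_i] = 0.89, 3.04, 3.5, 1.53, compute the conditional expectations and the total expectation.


For each cell A_i: E[X|A_i] = E[X*1_A_i] / P(A_i)
Step 1: E[X|A_1] = 0.89 / 0.1013 = 8.785785
Step 2: E[X|A_2] = 3.04 / 0.2658 = 11.437171
Step 3: E[X|A_3] = 3.5 / 0.2405 = 14.553015
Step 4: E[X|A_4] = 1.53 / 0.3924 = 3.899083
Verification: E[X] = sum E[X*1_A_i] = 0.89 + 3.04 + 3.5 + 1.53 = 8.96


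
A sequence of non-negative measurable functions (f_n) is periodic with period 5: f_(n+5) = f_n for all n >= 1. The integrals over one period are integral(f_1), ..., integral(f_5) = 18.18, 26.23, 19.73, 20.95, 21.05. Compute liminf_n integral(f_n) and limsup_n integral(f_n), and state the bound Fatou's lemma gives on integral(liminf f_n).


The sequence (integral(f_n)) is periodic with period 5, repeating the values 18.18, 26.23, 19.73, 20.95, 21.05 indefinitely.
Step 1: For a periodic sequence, every tail (a_m, a_(m+1), ...) contains all 5 period values infinitely often.
Step 2: Hence inf of every tail = min of the period values = min(18.18, 26.23, 19.73, 20.95, 21.05) = 18.18.
        liminf_n integral(f_n) = sup over m of (inf of tail from m) = 18.18.
Step 3: Similarly sup of every tail = max of the period values = 26.23.
        limsup_n integral(f_n) = 26.23.
Step 4: Fatou's lemma: integral(liminf_n f_n) <= liminf_n integral(f_n) = 18.18.
        So the integral of the pointwise liminf is at most 18.18.


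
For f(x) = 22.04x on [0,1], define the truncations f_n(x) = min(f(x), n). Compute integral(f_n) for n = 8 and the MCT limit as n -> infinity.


f(x) = 22.04x on [0,1]; f_n(x) = min(22.04x, n). At n = 8:
Step 1: f(x) reaches 8 at x = 8/22.04 = 0.362976
Step 2: integral(f_8) = integral(22.04x, 0, 0.362976) + integral(8, 0.362976, 1)
       = 22.04*0.362976^2/2 + 8*(1 - 0.362976)
       = 1.451906 + 5.096189
       = 6.548094
Step 3: As n -> infinity, f_n increases to f, so by MCT integral(f_n) -> integral(f) = 22.04/2 = 11.02.
Convergence: integral(f_8) = 6.548094 -> 11.02 as n -> infinity


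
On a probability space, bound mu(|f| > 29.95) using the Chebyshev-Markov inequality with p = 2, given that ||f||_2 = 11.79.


Chebyshev/Markov inequality: mu(|f| > eps) <= (||f||_p / eps)^p
Step 1: ||f||_2 / eps = 11.79 / 29.95 = 0.393656
Step 2: Raise to power p = 2:
  (0.393656)^2 = 0.154965
Step 3: Therefore mu(|f| > 29.95) <= 0.154965


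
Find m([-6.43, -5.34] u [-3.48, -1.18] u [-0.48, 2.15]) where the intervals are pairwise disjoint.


For pairwise disjoint intervals, m(union) = sum of lengths.
= (-5.34 - -6.43) + (-1.18 - -3.48) + (2.15 - -0.48)
= 1.09 + 2.3 + 2.63
= 6.02


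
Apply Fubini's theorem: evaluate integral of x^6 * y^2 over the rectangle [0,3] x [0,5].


By Fubini's theorem, the double integral factors as a product of single integrals:
Step 1: integral_0^3 x^6 dx = [x^7/7] from 0 to 3
     = 3^7/7 = 312.428571
Step 2: integral_0^5 y^2 dy = [y^3/3] from 0 to 5
     = 5^3/3 = 41.666667
Step 3: Double integral = 312.428571 * 41.666667 = 13017.857143


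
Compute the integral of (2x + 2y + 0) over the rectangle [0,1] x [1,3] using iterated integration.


By Fubini, integrate in x first, then y.
Step 1: Fix y, integrate over x in [0,1]:
  integral(2x + 2y + 0, x=0..1)
  = 2*(1^2 - 0^2)/2 + (2y + 0)*(1 - 0)
  = 1 + (2y + 0)*1
  = 1 + 2y + 0
  = 1 + 2y
Step 2: Integrate over y in [1,3]:
  integral(1 + 2y, y=1..3)
  = 1*2 + 2*(3^2 - 1^2)/2
  = 2 + 8
  = 10


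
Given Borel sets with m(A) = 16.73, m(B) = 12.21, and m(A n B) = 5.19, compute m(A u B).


By inclusion-exclusion: m(A u B) = m(A) + m(B) - m(A n B)
= 16.73 + 12.21 - 5.19
= 23.75


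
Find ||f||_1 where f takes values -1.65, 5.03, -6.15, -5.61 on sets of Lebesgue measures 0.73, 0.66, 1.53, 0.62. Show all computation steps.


Step 1: Compute |f_i|^1 for each value:
  |-1.65|^1 = 1.65
  |5.03|^1 = 5.03
  |-6.15|^1 = 6.15
  |-5.61|^1 = 5.61
Step 2: Multiply by measures and sum:
  1.65 * 0.73 = 1.2045
  5.03 * 0.66 = 3.3198
  6.15 * 1.53 = 9.4095
  5.61 * 0.62 = 3.4782
Sum = 1.2045 + 3.3198 + 9.4095 + 3.4782 = 17.412
Step 3: Take the p-th root:
||f||_1 = (17.412)^(1/1) = 17.412


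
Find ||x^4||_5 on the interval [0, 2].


Step 1: ||f||_5 = (integral_0^2 |x^4|^5 dx)^(1/5)
     = (integral_0^2 x^20 dx)^(1/5)
Step 2: integral_0^2 x^20 dx = [x^21/(21)] from 0 to 2 = 2^21/21
     = 2097152/21 = 99864.380952
Step 3: ||f||_5 = (99864.380952)^(1/5) = 9.997286


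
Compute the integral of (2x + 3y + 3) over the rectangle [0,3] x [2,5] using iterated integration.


By Fubini, integrate in x first, then y.
Step 1: Fix y, integrate over x in [0,3]:
  integral(2x + 3y + 3, x=0..3)
  = 2*(3^2 - 0^2)/2 + (3y + 3)*(3 - 0)
  = 9 + (3y + 3)*3
  = 9 + 9y + 9
  = 18 + 9y
Step 2: Integrate over y in [2,5]:
  integral(18 + 9y, y=2..5)
  = 18*3 + 9*(5^2 - 2^2)/2
  = 54 + 94.5
  = 148.5


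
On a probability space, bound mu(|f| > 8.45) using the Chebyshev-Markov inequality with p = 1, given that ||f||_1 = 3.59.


Chebyshev/Markov inequality: mu(|f| > eps) <= (||f||_p / eps)^p
Step 1: ||f||_1 / eps = 3.59 / 8.45 = 0.424852
Step 2: Raise to power p = 1:
  (0.424852)^1 = 0.424852
Step 3: Therefore mu(|f| > 8.45) <= 0.424852


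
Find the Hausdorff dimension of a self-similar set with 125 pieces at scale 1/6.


For a self-similar set with N copies scaled by 1/r:
dim_H = log(N)/log(r) = log(125)/log(6)
= 4.828314/1.791759
= 2.694733


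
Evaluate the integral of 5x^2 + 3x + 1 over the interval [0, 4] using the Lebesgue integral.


The Lebesgue integral of a Riemann-integrable function agrees with the Riemann integral.
Antiderivative F(x) = (5/3)x^3 + (3/2)x^2 + 1x
F(4) = (5/3)*4^3 + (3/2)*4^2 + 1*4
     = (5/3)*64 + (3/2)*16 + 1*4
     = 106.666667 + 24 + 4
     = 134.666667
F(0) = 0.0
Integral = F(4) - F(0) = 134.666667 - 0.0 = 134.666667


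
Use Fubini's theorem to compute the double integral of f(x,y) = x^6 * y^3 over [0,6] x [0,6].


By Fubini's theorem, the double integral factors as a product of single integrals:
Step 1: integral_0^6 x^6 dx = [x^7/7] from 0 to 6
     = 6^7/7 = 39990.857143
Step 2: integral_0^6 y^3 dy = [y^4/4] from 0 to 6
     = 6^4/4 = 324
Step 3: Double integral = 39990.857143 * 324 = 1.295704e+07


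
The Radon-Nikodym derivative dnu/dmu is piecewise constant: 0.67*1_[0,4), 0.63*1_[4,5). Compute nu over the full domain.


Integrate each piece of the Radon-Nikodym derivative:
Step 1: integral_0^4 0.67 dx = 0.67*(4-0) = 0.67*4 = 2.68
Step 2: integral_4^5 0.63 dx = 0.63*(5-4) = 0.63*1 = 0.63
Total: 2.68 + 0.63 = 3.31


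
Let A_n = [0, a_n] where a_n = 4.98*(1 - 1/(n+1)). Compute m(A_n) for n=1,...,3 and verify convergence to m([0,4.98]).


By continuity of measure from below: if A_n increases to A, then m(A_n) -> m(A).
Here A = [0, 4.98], so m(A) = 4.98
Step 1: a_1 = 4.98*(1 - 1/2) = 2.49, m(A_1) = 2.49
Step 2: a_2 = 4.98*(1 - 1/3) = 3.32, m(A_2) = 3.32
Step 3: a_3 = 4.98*(1 - 1/4) = 3.735, m(A_3) = 3.735
Limit: m(A_n) -> m([0,4.98]) = 4.98


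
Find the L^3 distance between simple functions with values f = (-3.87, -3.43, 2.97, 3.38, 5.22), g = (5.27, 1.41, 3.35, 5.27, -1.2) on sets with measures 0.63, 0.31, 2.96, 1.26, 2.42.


Step 1: Compute differences f_i - g_i:
  -3.87 - 5.27 = -9.14
  -3.43 - 1.41 = -4.84
  2.97 - 3.35 = -0.38
  3.38 - 5.27 = -1.89
  5.22 - -1.2 = 6.42
Step 2: Compute |diff|^3 * measure for each set:
  |-9.14|^3 * 0.63 = 763.551944 * 0.63 = 481.037725
  |-4.84|^3 * 0.31 = 113.379904 * 0.31 = 35.14777
  |-0.38|^3 * 2.96 = 0.054872 * 2.96 = 0.162421
  |-1.89|^3 * 1.26 = 6.751269 * 1.26 = 8.506599
  |6.42|^3 * 2.42 = 264.609288 * 2.42 = 640.354477
Step 3: Sum = 1165.208992
Step 4: ||f-g||_3 = (1165.208992)^(1/3) = 10.52288


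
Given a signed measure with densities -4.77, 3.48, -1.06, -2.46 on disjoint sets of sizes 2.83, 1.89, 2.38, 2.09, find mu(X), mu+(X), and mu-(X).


Step 1: Compute signed measure on each set:
  Set 1: -4.77 * 2.83 = -13.4991
  Set 2: 3.48 * 1.89 = 6.5772
  Set 3: -1.06 * 2.38 = -2.5228
  Set 4: -2.46 * 2.09 = -5.1414
Step 2: Total signed measure = (-13.4991) + (6.5772) + (-2.5228) + (-5.1414)
     = -14.5861
Step 3: Positive part mu+(X) = sum of positive contributions = 6.5772
Step 4: Negative part mu-(X) = |sum of negative contributions| = 21.1633


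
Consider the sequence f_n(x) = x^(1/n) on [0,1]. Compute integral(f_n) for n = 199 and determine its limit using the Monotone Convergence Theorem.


At n = 199: f_199(x) = x^(1/199).
Step 1: integral(x^(1/199), 0, 1) = [x^(1/199+1) / (1/199+1)] from 0 to 1
     = 1 / (1/199 + 1) = 1 / ((199+1)/199) = 199/(199+1)
     = 199/200 = 0.995
Step 2: As n -> infinity, f_n(x) = x^(1/n) -> 1 for x in (0,1], and f_n is increasing in n.
By MCT, lim_n integral(f_n) = integral(lim_n f_n) = integral(1, 0, 1) = 1.
Step 3: Verify convergence: 199/200 = 0.995 -> 1


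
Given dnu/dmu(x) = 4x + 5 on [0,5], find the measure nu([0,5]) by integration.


nu(A) = integral_A (dnu/dmu) dmu = integral_0^5 (4x + 5) dx
Step 1: Antiderivative F(x) = (4/2)x^2 + 5x
Step 2: F(5) = (4/2)*5^2 + 5*5 = 50 + 25 = 75
Step 3: F(0) = (4/2)*0^2 + 5*0 = 0.0 + 0 = 0.0
Step 4: nu([0,5]) = F(5) - F(0) = 75 - 0.0 = 75


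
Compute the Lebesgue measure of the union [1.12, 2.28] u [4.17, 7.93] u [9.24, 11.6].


For pairwise disjoint intervals, m(union) = sum of lengths.
= (2.28 - 1.12) + (7.93 - 4.17) + (11.6 - 9.24)
= 1.16 + 3.76 + 2.36
= 7.28


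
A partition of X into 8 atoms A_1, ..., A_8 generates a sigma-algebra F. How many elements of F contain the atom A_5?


Each element of F is a union of some subset S of the 8 atoms.
The element contains A_5 iff A_5 is in S.
So we count subsets S of {A_1,...,A_8} with A_5 in S: choose freely among the other 7 atoms.
Count = 2^(8-1) = 2^7 = 128.


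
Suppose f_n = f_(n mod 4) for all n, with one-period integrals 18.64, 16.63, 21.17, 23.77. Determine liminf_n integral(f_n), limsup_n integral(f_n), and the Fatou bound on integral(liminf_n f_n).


The sequence (integral(f_n)) is periodic with period 4, repeating the values 18.64, 16.63, 21.17, 23.77 indefinitely.
Step 1: For a periodic sequence, every tail (a_m, a_(m+1), ...) contains all 4 period values infinitely often.
Step 2: Hence inf of every tail = min of the period values = min(18.64, 16.63, 21.17, 23.77) = 16.63.
        liminf_n integral(f_n) = sup over m of (inf of tail from m) = 16.63.
Step 3: Similarly sup of every tail = max of the period values = 23.77.
        limsup_n integral(f_n) = 23.77.
Step 4: Fatou's lemma: integral(liminf_n f_n) <= liminf_n integral(f_n) = 16.63.
        So the integral of the pointwise liminf is at most 16.63.


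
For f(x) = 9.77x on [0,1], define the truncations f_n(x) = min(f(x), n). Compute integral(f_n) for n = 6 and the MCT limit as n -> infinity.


f(x) = 9.77x on [0,1]; f_n(x) = min(9.77x, n). At n = 6:
Step 1: f(x) reaches 6 at x = 6/9.77 = 0.614125
Step 2: integral(f_6) = integral(9.77x, 0, 0.614125) + integral(6, 0.614125, 1)
       = 9.77*0.614125^2/2 + 6*(1 - 0.614125)
       = 1.842375 + 2.315251
       = 4.157625
Step 3: As n -> infinity, f_n increases to f, so by MCT integral(f_n) -> integral(f) = 9.77/2 = 4.885.
Convergence: integral(f_6) = 4.157625 -> 4.885 as n -> infinity


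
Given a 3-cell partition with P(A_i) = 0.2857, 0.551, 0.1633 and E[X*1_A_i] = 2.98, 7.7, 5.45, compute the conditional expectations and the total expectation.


For each cell A_i: E[X|A_i] = E[X*1_A_i] / P(A_i)
Step 1: E[X|A_1] = 2.98 / 0.2857 = 10.430522
Step 2: E[X|A_2] = 7.7 / 0.551 = 13.974592
Step 3: E[X|A_3] = 5.45 / 0.1633 = 33.374158
Verification: E[X] = sum E[X*1_A_i] = 2.98 + 7.7 + 5.45 = 16.13


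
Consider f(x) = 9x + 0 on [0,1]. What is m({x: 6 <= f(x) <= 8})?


f^(-1)([6, 8]) = {x : 6 <= 9x + 0 <= 8}
Solving: (6 - 0)/9 <= x <= (8 - 0)/9
= [0.666667, 0.888889]
Intersecting with [0,1]: [0.666667, 0.888889]
Measure = 0.888889 - 0.666667 = 0.222222


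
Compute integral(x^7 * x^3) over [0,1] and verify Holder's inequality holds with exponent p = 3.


Step 1: Exact integral of f*g = integral(x^10, 0, 1) = 1/11
     = 0.090909
Step 2: Holder bound with p=3, q=1.5:
  ||f||_p = (integral x^21 dx)^(1/3) = (1/22)^(1/3) = 0.356883
  ||g||_q = (integral x^4.5 dx)^(1/1.5) = (1/5.5)^(1/1.5) = 0.320941
Step 3: Holder bound = ||f||_p * ||g||_q = 0.356883 * 0.320941 = 0.114538
Verification: 0.090909 <= 0.114538 (Holder holds)


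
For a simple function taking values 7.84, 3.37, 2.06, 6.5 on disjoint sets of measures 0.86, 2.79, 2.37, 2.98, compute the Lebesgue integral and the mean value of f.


Step 1: Integral = sum(value_i * measure_i)
= 7.84*0.86 + 3.37*2.79 + 2.06*2.37 + 6.5*2.98
= 6.7424 + 9.4023 + 4.8822 + 19.37
= 40.3969
Step 2: Total measure of domain = 0.86 + 2.79 + 2.37 + 2.98 = 9
Step 3: Average value = 40.3969 / 9 = 4.488544


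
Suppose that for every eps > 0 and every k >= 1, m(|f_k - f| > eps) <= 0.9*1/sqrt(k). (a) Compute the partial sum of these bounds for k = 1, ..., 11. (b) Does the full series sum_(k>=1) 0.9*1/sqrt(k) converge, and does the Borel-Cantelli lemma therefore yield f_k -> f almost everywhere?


Step 1: List the terms 0.9*1/sqrt(k) for k = 1 to 11:
  k=1: 0.9
  k=2: 0.636396
  k=3: 0.519615
  k=4: 0.45
  k=5: 0.402492
  k=6: 0.367423
  k=7: 0.340168
  k=8: 0.318198
  k=9: 0.3
  k=10: 0.284605
  k=11: 0.27136
Step 2: Partial sum = 0.9 + 0.636396 + 0.519615 + 0.45 + 0.402492 + 0.367423 + 0.340168 + 0.318198 + 0.3 + 0.284605 + 0.27136
     = 4.790258
Step 3: The full series sum_(k>=1) 0.9*1/sqrt(k) diverges (p-series with p = 1/2 <= 1; a nonzero constant multiple of a divergent series diverges).
Step 4: The (first) Borel-Cantelli lemma requires a summable sequence of measures, so it does not apply here;
        from this bound alone no conclusion about a.e. convergence can be drawn (convergence in measure still
        gives an a.e.-convergent subsequence, but not a.e. convergence of the whole sequence).
Conclusion: series diverges; Borel-Cantelli is inconclusive about a.e. convergence of f_k.


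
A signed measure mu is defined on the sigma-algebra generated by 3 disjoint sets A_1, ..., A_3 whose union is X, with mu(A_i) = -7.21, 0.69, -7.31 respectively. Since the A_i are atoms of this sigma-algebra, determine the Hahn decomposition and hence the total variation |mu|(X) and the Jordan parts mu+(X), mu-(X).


Step 1: Every measurable set is a union of atoms (the cells / points), so a Hahn decomposition is
  obtained by grouping atoms by sign: P = union of atoms with mu > 0, N = union of the remaining atoms.
  Atoms in P (indices): 2;  atoms in N (indices): 1, 3
  Positive values: 0.69
  Negative values: -7.21, -7.31
Step 2: mu+(X) = mu(P) = sum of positive atom values = 0.69
Step 3: mu-(X) = -mu(N) = sum of |negative atom values| = 14.52
Step 4: |mu|(X) = mu+(X) + mu-(X) = 0.69 + 14.52 = 15.21


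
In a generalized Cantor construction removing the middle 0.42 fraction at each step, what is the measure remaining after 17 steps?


Step 1: At each step, fraction remaining = 1 - 0.42 = 0.58
Step 2: After 17 steps, measure = (0.58)^17
Result = 9.512089e-05


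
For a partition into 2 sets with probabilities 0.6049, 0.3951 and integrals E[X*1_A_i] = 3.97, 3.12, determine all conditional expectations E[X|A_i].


For each cell A_i: E[X|A_i] = E[X*1_A_i] / P(A_i)
Step 1: E[X|A_1] = 3.97 / 0.6049 = 6.563068
Step 2: E[X|A_2] = 3.12 / 0.3951 = 7.896735
Verification: E[X] = sum E[X*1_A_i] = 3.97 + 3.12 = 7.09


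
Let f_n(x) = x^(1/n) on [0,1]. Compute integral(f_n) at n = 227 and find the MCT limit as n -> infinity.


At n = 227: f_227(x) = x^(1/227).
Step 1: integral(x^(1/227), 0, 1) = [x^(1/227+1) / (1/227+1)] from 0 to 1
     = 1 / (1/227 + 1) = 1 / ((227+1)/227) = 227/(227+1)
     = 227/228 = 0.995614
Step 2: As n -> infinity, f_n(x) = x^(1/n) -> 1 for x in (0,1], and f_n is increasing in n.
By MCT, lim_n integral(f_n) = integral(lim_n f_n) = integral(1, 0, 1) = 1.
Step 3: Verify convergence: 227/228 = 0.995614 -> 1


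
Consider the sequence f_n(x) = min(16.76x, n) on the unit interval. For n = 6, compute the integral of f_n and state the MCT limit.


f(x) = 16.76x on [0,1]; f_n(x) = min(16.76x, n). At n = 6:
Step 1: f(x) reaches 6 at x = 6/16.76 = 0.357995
Step 2: integral(f_6) = integral(16.76x, 0, 0.357995) + integral(6, 0.357995, 1)
       = 16.76*0.357995^2/2 + 6*(1 - 0.357995)
       = 1.073986 + 3.852029
       = 4.926014
Step 3: As n -> infinity, f_n increases to f, so by MCT integral(f_n) -> integral(f) = 16.76/2 = 8.38.
Convergence: integral(f_6) = 4.926014 -> 8.38 as n -> infinity


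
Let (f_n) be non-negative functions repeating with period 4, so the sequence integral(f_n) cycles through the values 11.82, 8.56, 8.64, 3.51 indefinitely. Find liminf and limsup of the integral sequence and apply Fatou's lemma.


The sequence (integral(f_n)) is periodic with period 4, repeating the values 11.82, 8.56, 8.64, 3.51 indefinitely.
Step 1: For a periodic sequence, every tail (a_m, a_(m+1), ...) contains all 4 period values infinitely often.
Step 2: Hence inf of every tail = min of the period values = min(11.82, 8.56, 8.64, 3.51) = 3.51.
        liminf_n integral(f_n) = sup over m of (inf of tail from m) = 3.51.
Step 3: Similarly sup of every tail = max of the period values = 11.82.
        limsup_n integral(f_n) = 11.82.
Step 4: Fatou's lemma: integral(liminf_n f_n) <= liminf_n integral(f_n) = 3.51.
        So the integral of the pointwise liminf is at most 3.51.


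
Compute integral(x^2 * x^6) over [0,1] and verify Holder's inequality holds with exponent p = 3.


Step 1: Exact integral of f*g = integral(x^8, 0, 1) = 1/9
     = 0.111111
Step 2: Holder bound with p=3, q=1.5:
  ||f||_p = (integral x^6 dx)^(1/3) = (1/7)^(1/3) = 0.522758
  ||g||_q = (integral x^9 dx)^(1/1.5) = (1/10)^(1/1.5) = 0.215443
Step 3: Holder bound = ||f||_p * ||g||_q = 0.522758 * 0.215443 = 0.112625
Verification: 0.111111 <= 0.112625 (Holder holds)


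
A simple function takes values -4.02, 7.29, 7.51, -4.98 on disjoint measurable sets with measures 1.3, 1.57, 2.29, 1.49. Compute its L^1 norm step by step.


Step 1: Compute |f_i|^1 for each value:
  |-4.02|^1 = 4.02
  |7.29|^1 = 7.29
  |7.51|^1 = 7.51
  |-4.98|^1 = 4.98
Step 2: Multiply by measures and sum:
  4.02 * 1.3 = 5.226
  7.29 * 1.57 = 11.4453
  7.51 * 2.29 = 17.1979
  4.98 * 1.49 = 7.4202
Sum = 5.226 + 11.4453 + 17.1979 + 7.4202 = 41.2894
Step 3: Take the p-th root:
||f||_1 = (41.2894)^(1/1) = 41.2894


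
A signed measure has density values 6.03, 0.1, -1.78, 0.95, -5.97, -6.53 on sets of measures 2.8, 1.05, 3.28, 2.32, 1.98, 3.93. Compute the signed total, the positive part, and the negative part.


Step 1: Compute signed measure on each set:
  Set 1: 6.03 * 2.8 = 16.884
  Set 2: 0.1 * 1.05 = 0.105
  Set 3: -1.78 * 3.28 = -5.8384
  Set 4: 0.95 * 2.32 = 2.204
  Set 5: -5.97 * 1.98 = -11.8206
  Set 6: -6.53 * 3.93 = -25.6629
Step 2: Total signed measure = (16.884) + (0.105) + (-5.8384) + (2.204) + (-11.8206) + (-25.6629)
     = -24.1289
Step 3: Positive part mu+(X) = sum of positive contributions = 19.193
Step 4: Negative part mu-(X) = |sum of negative contributions| = 43.3219


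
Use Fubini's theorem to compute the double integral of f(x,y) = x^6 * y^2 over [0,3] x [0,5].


By Fubini's theorem, the double integral factors as a product of single integrals:
Step 1: integral_0^3 x^6 dx = [x^7/7] from 0 to 3
     = 3^7/7 = 312.428571
Step 2: integral_0^5 y^2 dy = [y^3/3] from 0 to 5
     = 5^3/3 = 41.666667
Step 3: Double integral = 312.428571 * 41.666667 = 13017.857143


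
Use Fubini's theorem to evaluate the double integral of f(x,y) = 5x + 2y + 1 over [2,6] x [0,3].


By Fubini, integrate in x first, then y.
Step 1: Fix y, integrate over x in [2,6]:
  integral(5x + 2y + 1, x=2..6)
  = 5*(6^2 - 2^2)/2 + (2y + 1)*(6 - 2)
  = 80 + (2y + 1)*4
  = 80 + 8y + 4
  = 84 + 8y
Step 2: Integrate over y in [0,3]:
  integral(84 + 8y, y=0..3)
  = 84*3 + 8*(3^2 - 0^2)/2
  = 252 + 36
  = 288


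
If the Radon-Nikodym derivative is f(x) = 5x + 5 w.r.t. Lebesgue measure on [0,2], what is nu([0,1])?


nu(A) = integral_A (dnu/dmu) dmu = integral_0^1 (5x + 5) dx
Step 1: Antiderivative F(x) = (5/2)x^2 + 5x
Step 2: F(1) = (5/2)*1^2 + 5*1 = 2.5 + 5 = 7.5
Step 3: F(0) = (5/2)*0^2 + 5*0 = 0.0 + 0 = 0.0
Step 4: nu([0,1]) = F(1) - F(0) = 7.5 - 0.0 = 7.5


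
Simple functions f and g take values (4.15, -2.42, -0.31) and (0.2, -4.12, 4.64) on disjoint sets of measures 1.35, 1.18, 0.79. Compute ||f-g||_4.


Step 1: Compute differences f_i - g_i:
  4.15 - 0.2 = 3.95
  -2.42 - -4.12 = 1.7
  -0.31 - 4.64 = -4.95
Step 2: Compute |diff|^4 * measure for each set:
  |3.95|^4 * 1.35 = 243.438006 * 1.35 = 328.641308
  |1.7|^4 * 1.18 = 8.3521 * 1.18 = 9.855478
  |-4.95|^4 * 0.79 = 600.372506 * 0.79 = 474.29428
Step 3: Sum = 812.791066
Step 4: ||f-g||_4 = (812.791066)^(1/4) = 5.339428


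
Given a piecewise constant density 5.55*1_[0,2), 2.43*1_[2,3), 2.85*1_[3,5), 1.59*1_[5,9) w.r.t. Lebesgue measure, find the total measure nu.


Integrate each piece of the Radon-Nikodym derivative:
Step 1: integral_0^2 5.55 dx = 5.55*(2-0) = 5.55*2 = 11.1
Step 2: integral_2^3 2.43 dx = 2.43*(3-2) = 2.43*1 = 2.43
Step 3: integral_3^5 2.85 dx = 2.85*(5-3) = 2.85*2 = 5.7
Step 4: integral_5^9 1.59 dx = 1.59*(9-5) = 1.59*4 = 6.36
Total: 11.1 + 2.43 + 5.7 + 6.36 = 25.59


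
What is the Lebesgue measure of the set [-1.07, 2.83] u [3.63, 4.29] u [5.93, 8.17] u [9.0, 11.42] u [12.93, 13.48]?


For pairwise disjoint intervals, m(union) = sum of lengths.
= (2.83 - -1.07) + (4.29 - 3.63) + (8.17 - 5.93) + (11.42 - 9.0) + (13.48 - 12.93)
= 3.9 + 0.66 + 2.24 + 2.42 + 0.55
= 9.77


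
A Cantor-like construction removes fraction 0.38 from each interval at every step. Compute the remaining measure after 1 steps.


Step 1: At each step, fraction remaining = 1 - 0.38 = 0.62
Step 2: After 1 steps, measure = (0.62)^1
Step 3: Computing the power step by step:
  After step 1: 0.62
Result = 0.62


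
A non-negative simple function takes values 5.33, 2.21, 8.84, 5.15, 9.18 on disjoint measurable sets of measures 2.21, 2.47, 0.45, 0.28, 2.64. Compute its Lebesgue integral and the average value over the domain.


Step 1: Integral = sum(value_i * measure_i)
= 5.33*2.21 + 2.21*2.47 + 8.84*0.45 + 5.15*0.28 + 9.18*2.64
= 11.7793 + 5.4587 + 3.978 + 1.442 + 24.2352
= 46.8932
Step 2: Total measure of domain = 2.21 + 2.47 + 0.45 + 0.28 + 2.64 = 8.05
Step 3: Average value = 46.8932 / 8.05 = 5.825242


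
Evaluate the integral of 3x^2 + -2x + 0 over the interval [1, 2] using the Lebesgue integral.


The Lebesgue integral of a Riemann-integrable function agrees with the Riemann integral.
Antiderivative F(x) = (3/3)x^3 + (-2/2)x^2 + 0x
F(2) = (3/3)*2^3 + (-2/2)*2^2 + 0*2
     = (3/3)*8 + (-2/2)*4 + 0*2
     = 8 + -4 + 0
     = 4
F(1) = 0.0
Integral = F(2) - F(1) = 4 - 0.0 = 4


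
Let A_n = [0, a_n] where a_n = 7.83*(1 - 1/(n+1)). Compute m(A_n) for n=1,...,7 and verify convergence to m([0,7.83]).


By continuity of measure from below: if A_n increases to A, then m(A_n) -> m(A).
Here A = [0, 7.83], so m(A) = 7.83
Step 1: a_1 = 7.83*(1 - 1/2) = 3.915, m(A_1) = 3.915
Step 2: a_2 = 7.83*(1 - 1/3) = 5.22, m(A_2) = 5.22
Step 3: a_3 = 7.83*(1 - 1/4) = 5.8725, m(A_3) = 5.8725
Step 4: a_4 = 7.83*(1 - 1/5) = 6.264, m(A_4) = 6.264
Step 5: a_5 = 7.83*(1 - 1/6) = 6.525, m(A_5) = 6.525
Step 6: a_6 = 7.83*(1 - 1/7) = 6.7114, m(A_6) = 6.7114
Step 7: a_7 = 7.83*(1 - 1/8) = 6.8513, m(A_7) = 6.8513
Limit: m(A_n) -> m([0,7.83]) = 7.83


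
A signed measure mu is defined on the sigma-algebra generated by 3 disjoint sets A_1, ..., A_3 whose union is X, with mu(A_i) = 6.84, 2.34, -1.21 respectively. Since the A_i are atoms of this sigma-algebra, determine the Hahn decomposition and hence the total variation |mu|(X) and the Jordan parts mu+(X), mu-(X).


Step 1: Every measurable set is a union of atoms (the cells / points), so a Hahn decomposition is
  obtained by grouping atoms by sign: P = union of atoms with mu > 0, N = union of the remaining atoms.
  Atoms in P (indices): 1, 2;  atoms in N (indices): 3
  Positive values: 6.84, 2.34
  Negative values: -1.21
Step 2: mu+(X) = mu(P) = sum of positive atom values = 9.18
Step 3: mu-(X) = -mu(N) = sum of |negative atom values| = 1.21
Step 4: |mu|(X) = mu+(X) + mu-(X) = 9.18 + 1.21 = 10.39


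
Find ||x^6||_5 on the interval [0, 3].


Step 1: ||f||_5 = (integral_0^3 |x^6|^5 dx)^(1/5)
     = (integral_0^3 x^30 dx)^(1/5)
Step 2: integral_0^3 x^30 dx = [x^31/(31)] from 0 to 3 = 3^31/31
     = 617673396283947/31 = 1.992495e+13
Step 3: ||f||_5 = (1.992495e+13)^(1/5) = 456.96132


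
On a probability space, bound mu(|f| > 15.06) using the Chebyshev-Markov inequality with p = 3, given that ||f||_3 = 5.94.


Chebyshev/Markov inequality: mu(|f| > eps) <= (||f||_p / eps)^p
Step 1: ||f||_3 / eps = 5.94 / 15.06 = 0.394422
Step 2: Raise to power p = 3:
  (0.394422)^3 = 0.06136
Step 3: Therefore mu(|f| > 15.06) <= 0.06136


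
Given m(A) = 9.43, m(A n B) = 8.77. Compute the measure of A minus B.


m(A \ B) = m(A) - m(A n B)
= 9.43 - 8.77
= 0.66


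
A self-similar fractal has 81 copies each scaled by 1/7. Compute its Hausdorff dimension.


For a self-similar set with N copies scaled by 1/r:
dim_H = log(N)/log(r) = log(81)/log(7)
= 4.394449/1.94591
= 2.2583


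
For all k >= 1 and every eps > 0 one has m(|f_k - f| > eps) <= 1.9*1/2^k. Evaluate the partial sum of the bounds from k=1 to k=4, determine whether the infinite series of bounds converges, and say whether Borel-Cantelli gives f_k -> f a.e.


Step 1: List the terms 1.9*1/2^k for k = 1 to 4:
  k=1: 0.95
  k=2: 0.475
  k=3: 0.2375
  k=4: 0.11875
Step 2: Partial sum = 0.95 + 0.475 + 0.2375 + 0.11875
     = 1.78125
Step 3: The full series sum_(k>=1) 1.9*1/2^k converges (geometric series with ratio 1/2 < 1; a constant multiple of a convergent series converges).
Step 4: Fix eps > 0. Since sum_k m(|f_k - f| > eps) < infinity, the Borel-Cantelli lemma gives
        m(limsup_k {|f_k - f| > eps}) = 0, i.e. for a.e. x, |f_k(x) - f(x)| <= eps for all large k.
        Applying this with eps = 1/j for j = 1, 2, ... and intersecting the countably many full-measure sets,
        for a.e. x we get limsup_k |f_k(x) - f(x)| <= 1/j for every j, hence f_k -> f almost everywhere.
Conclusion: series converges; Borel-Cantelli yields f_k -> f a.e.


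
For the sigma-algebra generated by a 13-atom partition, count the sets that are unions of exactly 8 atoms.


Each element of F is a union of some subset of the 13 atoms.
Elements that are unions of exactly 8 atoms correspond to 8-element subsets of the 13 atoms.
Count = C(13, 8) = 13! / (8! * 5!) = 1287.


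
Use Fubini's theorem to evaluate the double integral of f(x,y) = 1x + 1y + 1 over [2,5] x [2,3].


By Fubini, integrate in x first, then y.
Step 1: Fix y, integrate over x in [2,5]:
  integral(1x + 1y + 1, x=2..5)
  = 1*(5^2 - 2^2)/2 + (1y + 1)*(5 - 2)
  = 10.5 + (1y + 1)*3
  = 10.5 + 3y + 3
  = 13.5 + 3y
Step 2: Integrate over y in [2,3]:
  integral(13.5 + 3y, y=2..3)
  = 13.5*1 + 3*(3^2 - 2^2)/2
  = 13.5 + 7.5
  = 21


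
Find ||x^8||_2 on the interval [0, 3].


Step 1: ||f||_2 = (integral_0^3 |x^8|^2 dx)^(1/2)
     = (integral_0^3 x^16 dx)^(1/2)
Step 2: integral_0^3 x^16 dx = [x^17/(17)] from 0 to 3 = 3^17/17
     = 129140163/17 = 7.596480e+06
Step 3: ||f||_2 = (7.596480e+06)^(1/2) = 2756.171289


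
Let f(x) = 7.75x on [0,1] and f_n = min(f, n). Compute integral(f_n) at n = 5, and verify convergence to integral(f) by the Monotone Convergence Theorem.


f(x) = 7.75x on [0,1]; f_n(x) = min(7.75x, n). At n = 5:
Step 1: f(x) reaches 5 at x = 5/7.75 = 0.645161
Step 2: integral(f_5) = integral(7.75x, 0, 0.645161) + integral(5, 0.645161, 1)
       = 7.75*0.645161^2/2 + 5*(1 - 0.645161)
       = 1.612903 + 1.774194
       = 3.387097
Step 3: As n -> infinity, f_n increases to f, so by MCT integral(f_n) -> integral(f) = 7.75/2 = 3.875.
Convergence: integral(f_5) = 3.387097 -> 3.875 as n -> infinity


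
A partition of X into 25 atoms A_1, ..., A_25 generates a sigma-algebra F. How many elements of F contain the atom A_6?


Each element of F is a union of some subset S of the 25 atoms.
The element contains A_6 iff A_6 is in S.
So we count subsets S of {A_1,...,A_25} with A_6 in S: choose freely among the other 24 atoms.
Count = 2^(25-1) = 2^24 = 16777216.


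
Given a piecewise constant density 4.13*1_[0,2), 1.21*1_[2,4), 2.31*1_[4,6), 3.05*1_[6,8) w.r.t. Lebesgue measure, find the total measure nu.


Integrate each piece of the Radon-Nikodym derivative:
Step 1: integral_0^2 4.13 dx = 4.13*(2-0) = 4.13*2 = 8.26
Step 2: integral_2^4 1.21 dx = 1.21*(4-2) = 1.21*2 = 2.42
Step 3: integral_4^6 2.31 dx = 2.31*(6-4) = 2.31*2 = 4.62
Step 4: integral_6^8 3.05 dx = 3.05*(8-6) = 3.05*2 = 6.1
Total: 8.26 + 2.42 + 4.62 + 6.1 = 21.4


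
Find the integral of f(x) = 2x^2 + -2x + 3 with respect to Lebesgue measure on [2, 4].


The Lebesgue integral of a Riemann-integrable function agrees with the Riemann integral.
Antiderivative F(x) = (2/3)x^3 + (-2/2)x^2 + 3x
F(4) = (2/3)*4^3 + (-2/2)*4^2 + 3*4
     = (2/3)*64 + (-2/2)*16 + 3*4
     = 42.666667 + -16 + 12
     = 38.666667
F(2) = 7.333333
Integral = F(4) - F(2) = 38.666667 - 7.333333 = 31.333333


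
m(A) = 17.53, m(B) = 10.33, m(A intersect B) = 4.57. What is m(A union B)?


By inclusion-exclusion: m(A u B) = m(A) + m(B) - m(A n B)
= 17.53 + 10.33 - 4.57
= 23.29


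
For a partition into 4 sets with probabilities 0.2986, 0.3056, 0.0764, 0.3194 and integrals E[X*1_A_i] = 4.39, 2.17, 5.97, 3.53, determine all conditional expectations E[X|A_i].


For each cell A_i: E[X|A_i] = E[X*1_A_i] / P(A_i)
Step 1: E[X|A_1] = 4.39 / 0.2986 = 14.701942
Step 2: E[X|A_2] = 2.17 / 0.3056 = 7.100785
Step 3: E[X|A_3] = 5.97 / 0.0764 = 78.141361
Step 4: E[X|A_4] = 3.53 / 0.3194 = 11.051972
Verification: E[X] = sum E[X*1_A_i] = 4.39 + 2.17 + 5.97 + 3.53 = 16.06


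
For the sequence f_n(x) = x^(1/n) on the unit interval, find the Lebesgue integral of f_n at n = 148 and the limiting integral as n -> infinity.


At n = 148: f_148(x) = x^(1/148).
Step 1: integral(x^(1/148), 0, 1) = [x^(1/148+1) / (1/148+1)] from 0 to 1
     = 1 / (1/148 + 1) = 1 / ((148+1)/148) = 148/(148+1)
     = 148/149 = 0.993289
Step 2: As n -> infinity, f_n(x) = x^(1/n) -> 1 for x in (0,1], and f_n is increasing in n.
By MCT, lim_n integral(f_n) = integral(lim_n f_n) = integral(1, 0, 1) = 1.
Step 3: Verify convergence: 148/149 = 0.993289 -> 1


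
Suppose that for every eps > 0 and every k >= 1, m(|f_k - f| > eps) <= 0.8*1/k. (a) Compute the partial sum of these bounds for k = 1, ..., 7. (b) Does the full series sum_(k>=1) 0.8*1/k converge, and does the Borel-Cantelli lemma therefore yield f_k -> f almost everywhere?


Step 1: List the terms 0.8*1/k for k = 1 to 7:
  k=1: 0.8
  k=2: 0.4
  k=3: 0.266667
  k=4: 0.2
  k=5: 0.16
  k=6: 0.133333
  k=7: 0.114286
Step 2: Partial sum = 0.8 + 0.4 + 0.266667 + 0.2 + 0.16 + 0.133333 + 0.114286
     = 2.074286
Step 3: The full series sum_(k>=1) 0.8*1/k diverges (harmonic series, p = 1; a nonzero constant multiple of a divergent series diverges).
Step 4: The (first) Borel-Cantelli lemma requires a summable sequence of measures, so it does not apply here;
        from this bound alone no conclusion about a.e. convergence can be drawn (convergence in measure still
        gives an a.e.-convergent subsequence, but not a.e. convergence of the whole sequence).
Conclusion: series diverges; Borel-Cantelli is inconclusive about a.e. convergence of f_k.


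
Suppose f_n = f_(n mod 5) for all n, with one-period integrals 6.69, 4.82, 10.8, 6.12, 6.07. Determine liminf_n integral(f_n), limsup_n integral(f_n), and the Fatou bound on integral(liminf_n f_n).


The sequence (integral(f_n)) is periodic with period 5, repeating the values 6.69, 4.82, 10.8, 6.12, 6.07 indefinitely.
Step 1: For a periodic sequence, every tail (a_m, a_(m+1), ...) contains all 5 period values infinitely often.
Step 2: Hence inf of every tail = min of the period values = min(6.69, 4.82, 10.8, 6.12, 6.07) = 4.82.
        liminf_n integral(f_n) = sup over m of (inf of tail from m) = 4.82.
Step 3: Similarly sup of every tail = max of the period values = 10.8.
        limsup_n integral(f_n) = 10.8.
Step 4: Fatou's lemma: integral(liminf_n f_n) <= liminf_n integral(f_n) = 4.82.
        So the integral of the pointwise liminf is at most 4.82.


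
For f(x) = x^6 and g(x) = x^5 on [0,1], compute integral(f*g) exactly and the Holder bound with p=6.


Step 1: Exact integral of f*g = integral(x^11, 0, 1) = 1/12
     = 0.083333
Step 2: Holder bound with p=6, q=1.2:
  ||f||_p = (integral x^36 dx)^(1/6) = (1/37)^(1/6) = 0.547814
  ||g||_q = (integral x^6 dx)^(1/1.2) = (1/7)^(1/1.2) = 0.197584
Step 3: Holder bound = ||f||_p * ||g||_q = 0.547814 * 0.197584 = 0.108239
Verification: 0.083333 <= 0.108239 (Holder holds)


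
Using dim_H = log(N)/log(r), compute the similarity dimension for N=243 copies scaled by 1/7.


For a self-similar set with N copies scaled by 1/r:
dim_H = log(N)/log(r) = log(243)/log(7)
= 5.493061/1.94591
= 2.822875


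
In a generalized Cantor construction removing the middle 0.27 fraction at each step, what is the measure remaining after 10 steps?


Step 1: At each step, fraction remaining = 1 - 0.27 = 0.73
Step 2: After 10 steps, measure = (0.73)^10
Result = 0.042976


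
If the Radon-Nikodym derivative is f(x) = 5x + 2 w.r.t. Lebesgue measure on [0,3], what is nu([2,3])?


nu(A) = integral_A (dnu/dmu) dmu = integral_2^3 (5x + 2) dx
Step 1: Antiderivative F(x) = (5/2)x^2 + 2x
Step 2: F(3) = (5/2)*3^2 + 2*3 = 22.5 + 6 = 28.5
Step 3: F(2) = (5/2)*2^2 + 2*2 = 10 + 4 = 14
Step 4: nu([2,3]) = F(3) - F(2) = 28.5 - 14 = 14.5


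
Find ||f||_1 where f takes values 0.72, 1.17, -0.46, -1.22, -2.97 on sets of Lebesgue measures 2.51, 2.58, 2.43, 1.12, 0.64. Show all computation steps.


Step 1: Compute |f_i|^1 for each value:
  |0.72|^1 = 0.72
  |1.17|^1 = 1.17
  |-0.46|^1 = 0.46
  |-1.22|^1 = 1.22
  |-2.97|^1 = 2.97
Step 2: Multiply by measures and sum:
  0.72 * 2.51 = 1.8072
  1.17 * 2.58 = 3.0186
  0.46 * 2.43 = 1.1178
  1.22 * 1.12 = 1.3664
  2.97 * 0.64 = 1.9008
Sum = 1.8072 + 3.0186 + 1.1178 + 1.3664 + 1.9008 = 9.2108
Step 3: Take the p-th root:
||f||_1 = (9.2108)^(1/1) = 9.2108


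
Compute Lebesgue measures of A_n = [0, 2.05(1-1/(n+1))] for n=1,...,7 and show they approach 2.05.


By continuity of measure from below: if A_n increases to A, then m(A_n) -> m(A).
Here A = [0, 2.05], so m(A) = 2.05
Step 1: a_1 = 2.05*(1 - 1/2) = 1.025, m(A_1) = 1.025
Step 2: a_2 = 2.05*(1 - 1/3) = 1.3667, m(A_2) = 1.3667
Step 3: a_3 = 2.05*(1 - 1/4) = 1.5375, m(A_3) = 1.5375
Step 4: a_4 = 2.05*(1 - 1/5) = 1.64, m(A_4) = 1.64
Step 5: a_5 = 2.05*(1 - 1/6) = 1.7083, m(A_5) = 1.7083
Step 6: a_6 = 2.05*(1 - 1/7) = 1.7571, m(A_6) = 1.7571
Step 7: a_7 = 2.05*(1 - 1/8) = 1.7937, m(A_7) = 1.7937
Limit: m(A_n) -> m([0,2.05]) = 2.05


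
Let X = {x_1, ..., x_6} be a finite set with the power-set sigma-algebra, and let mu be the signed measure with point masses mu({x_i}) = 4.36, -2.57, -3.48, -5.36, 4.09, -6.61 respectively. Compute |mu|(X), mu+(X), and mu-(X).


Step 1: Every measurable set is a union of atoms (the cells / points), so a Hahn decomposition is
  obtained by grouping atoms by sign: P = union of atoms with mu > 0, N = union of the remaining atoms.
  Atoms in P (indices): 1, 5;  atoms in N (indices): 2, 3, 4, 6
  Positive values: 4.36, 4.09
  Negative values: -2.57, -3.48, -5.36, -6.61
Step 2: mu+(X) = mu(P) = sum of positive atom values = 8.45
Step 3: mu-(X) = -mu(N) = sum of |negative atom values| = 18.02
Step 4: |mu|(X) = mu+(X) + mu-(X) = 8.45 + 18.02 = 26.47


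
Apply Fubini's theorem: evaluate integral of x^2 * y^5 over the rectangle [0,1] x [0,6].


By Fubini's theorem, the double integral factors as a product of single integrals:
Step 1: integral_0^1 x^2 dx = [x^3/3] from 0 to 1
     = 1^3/3 = 0.333333
Step 2: integral_0^6 y^5 dy = [y^6/6] from 0 to 6
     = 6^6/6 = 7776
Step 3: Double integral = 0.333333 * 7776 = 2592


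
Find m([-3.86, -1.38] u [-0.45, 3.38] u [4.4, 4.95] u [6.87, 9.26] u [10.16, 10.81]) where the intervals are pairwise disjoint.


For pairwise disjoint intervals, m(union) = sum of lengths.
= (-1.38 - -3.86) + (3.38 - -0.45) + (4.95 - 4.4) + (9.26 - 6.87) + (10.81 - 10.16)
= 2.48 + 3.83 + 0.55 + 2.39 + 0.65
= 9.9


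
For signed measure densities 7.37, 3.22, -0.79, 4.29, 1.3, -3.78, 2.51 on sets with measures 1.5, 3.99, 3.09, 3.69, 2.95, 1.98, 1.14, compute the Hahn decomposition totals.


Step 1: Compute signed measure on each set:
  Set 1: 7.37 * 1.5 = 11.055
  Set 2: 3.22 * 3.99 = 12.8478
  Set 3: -0.79 * 3.09 = -2.4411
  Set 4: 4.29 * 3.69 = 15.8301
  Set 5: 1.3 * 2.95 = 3.835
  Set 6: -3.78 * 1.98 = -7.4844
  Set 7: 2.51 * 1.14 = 2.8614
Step 2: Total signed measure = (11.055) + (12.8478) + (-2.4411) + (15.8301) + (3.835) + (-7.4844) + (2.8614)
     = 36.5038
Step 3: Positive part mu+(X) = sum of positive contributions = 46.4293
Step 4: Negative part mu-(X) = |sum of negative contributions| = 9.9255


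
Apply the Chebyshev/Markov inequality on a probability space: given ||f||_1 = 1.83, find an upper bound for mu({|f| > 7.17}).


Chebyshev/Markov inequality: mu(|f| > eps) <= (||f||_p / eps)^p
Step 1: ||f||_1 / eps = 1.83 / 7.17 = 0.25523
Step 2: Raise to power p = 1:
  (0.25523)^1 = 0.25523
Step 3: Therefore mu(|f| > 7.17) <= 0.25523
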